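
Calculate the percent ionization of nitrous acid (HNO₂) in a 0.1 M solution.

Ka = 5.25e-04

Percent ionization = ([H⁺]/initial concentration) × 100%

Using Ka equilibrium: x² + Ka×x - Ka×C = 0. Solving: [H⁺] = 6.9879e-03. Percent = (6.9879e-03/0.1) × 100

Percent ionization = 6.99%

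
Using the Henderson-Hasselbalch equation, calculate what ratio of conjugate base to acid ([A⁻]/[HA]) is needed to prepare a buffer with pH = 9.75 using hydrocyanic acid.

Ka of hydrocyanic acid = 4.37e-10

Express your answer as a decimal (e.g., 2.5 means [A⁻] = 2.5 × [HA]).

pKa = -log(4.37e-10) = 9.3595. pH = pKa + log([A⁻]/[HA]), so log([A⁻]/[HA]) = pH − pKa = 9.75 − 9.3595 = 0.3905. [A⁻]/[HA] = 10^(0.3905) = 2.46

[A⁻]/[HA] = 2.46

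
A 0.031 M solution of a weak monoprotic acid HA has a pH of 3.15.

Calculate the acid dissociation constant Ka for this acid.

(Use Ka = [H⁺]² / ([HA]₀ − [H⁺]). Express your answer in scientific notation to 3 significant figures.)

[H⁺] = 10^(−pH) = 10^(−3.15) = 7.079e-04 M. For HA ⇌ H⁺ + A⁻, Ka = [H⁺][A⁻]/[HA] = [H⁺]² / ([HA]₀ − [H⁺]) = (7.079e-04)² / (0.031 − 7.079e-04) = 1.65e-05.

K_a = 1.65e-05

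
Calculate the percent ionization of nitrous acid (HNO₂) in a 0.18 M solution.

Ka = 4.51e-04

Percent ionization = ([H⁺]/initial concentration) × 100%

Using Ka equilibrium: x² + Ka×x - Ka×C = 0. Solving: [H⁺] = 8.7873e-03. Percent = (8.7873e-03/0.18) × 100

Percent ionization = 4.88%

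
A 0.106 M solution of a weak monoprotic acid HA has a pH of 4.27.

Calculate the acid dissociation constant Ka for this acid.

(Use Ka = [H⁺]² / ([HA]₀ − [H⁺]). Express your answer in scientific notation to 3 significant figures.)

[H⁺] = 10^(−pH) = 10^(−4.27) = 5.370e-05 M. For HA ⇌ H⁺ + A⁻, Ka = [H⁺][A⁻]/[HA] = [H⁺]² / ([HA]₀ − [H⁺]) = (5.370e-05)² / (0.106 − 5.370e-05) = 2.72e-08.

K_a = 2.72e-08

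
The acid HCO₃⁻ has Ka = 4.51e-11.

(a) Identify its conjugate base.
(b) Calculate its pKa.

(a) The conjugate base is formed by removing one H⁺ from HCO₃⁻, giving CO₃²⁻. (b) pKa = -log(Ka) = -log(4.51e-11) = 10.35.

Conjugate base: CO₃²⁻; pK_a = 10.35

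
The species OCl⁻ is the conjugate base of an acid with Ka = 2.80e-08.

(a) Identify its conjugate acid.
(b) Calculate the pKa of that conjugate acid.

(a) The conjugate acid is formed by adding one H⁺ to OCl⁻, giving HOCl. (b) pKa = -log(Ka) = -log(2.80e-08) = 7.55.

Conjugate acid: HOCl; pK_a = 7.55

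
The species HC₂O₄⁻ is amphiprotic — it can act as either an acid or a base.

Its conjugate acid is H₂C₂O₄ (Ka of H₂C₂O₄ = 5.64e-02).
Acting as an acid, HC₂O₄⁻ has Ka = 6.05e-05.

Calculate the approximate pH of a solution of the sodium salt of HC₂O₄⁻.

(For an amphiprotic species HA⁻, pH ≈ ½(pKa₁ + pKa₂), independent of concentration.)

pKa₁ = -log(5.64e-02) = 1.25; pKa₂ = -log(6.05e-05) = 4.22. For an amphiprotic species, pH ≈ ½(pKa₁ + pKa₂) = ½(1.25 + 4.22) = 2.73.

pH = 2.73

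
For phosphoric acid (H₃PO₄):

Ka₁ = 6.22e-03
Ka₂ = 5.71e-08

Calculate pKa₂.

pKa₂ = -log(Ka₂) = -log(5.71e-08) = 7.24.

pK_{a2} = 7.24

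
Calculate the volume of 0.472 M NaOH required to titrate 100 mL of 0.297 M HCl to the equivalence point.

At equivalence: moles acid = moles base. moles HCl = 0.297 × 100/1000 = 0.0297 mol. V_base = moles / 0.472 × 1000 = 62.9 mL.

V_{base} = 62.9 mL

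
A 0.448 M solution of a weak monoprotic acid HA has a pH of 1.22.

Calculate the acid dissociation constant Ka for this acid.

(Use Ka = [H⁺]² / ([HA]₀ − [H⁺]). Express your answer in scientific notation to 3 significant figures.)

[H⁺] = 10^(−pH) = 10^(−1.22) = 6.026e-02 M. For HA ⇌ H⁺ + A⁻, Ka = [H⁺][A⁻]/[HA] = [H⁺]² / ([HA]₀ − [H⁺]) = (6.026e-02)² / (0.448 − 6.026e-02) = 9.36e-03.

K_a = 9.36e-03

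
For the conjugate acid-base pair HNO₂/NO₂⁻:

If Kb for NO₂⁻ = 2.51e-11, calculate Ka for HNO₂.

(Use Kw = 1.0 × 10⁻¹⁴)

For a conjugate pair Ka × Kb = Kw, so Ka = Kw/Kb = 1.0 × 10⁻¹⁴ / 2.51e-11 = 3.98e-04.

K_a = 3.98e-04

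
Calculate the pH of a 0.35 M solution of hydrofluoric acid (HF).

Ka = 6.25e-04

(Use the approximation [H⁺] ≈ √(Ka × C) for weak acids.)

[H⁺] = √(Ka × C) = √(6.25e-04 × 0.35) = 1.4790e-02. pH = -log(1.4790e-02)

pH = 1.83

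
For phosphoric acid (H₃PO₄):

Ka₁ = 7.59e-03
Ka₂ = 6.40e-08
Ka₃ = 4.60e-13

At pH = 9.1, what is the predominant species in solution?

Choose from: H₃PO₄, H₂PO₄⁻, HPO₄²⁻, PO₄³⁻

pKa₁ = 2.12, pKa₂ = 7.19, pKa₃ = 12.34. For a polyprotic acid the predominant species crosses at each pKa: below pKa_n the protonated form dominates, above it the deprotonated form does. At pH = 9.1, the predominant species is HPO₄²⁻.

HPO₄²⁻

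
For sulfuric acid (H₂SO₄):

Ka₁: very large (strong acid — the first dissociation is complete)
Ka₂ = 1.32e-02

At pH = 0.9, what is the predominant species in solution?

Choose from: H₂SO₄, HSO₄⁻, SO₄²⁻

The first dissociation is complete, so H₂SO₄ itself is never the predominant species in water; pKa₂ = -log(1.32e-02) = 1.88. For a polyprotic acid the predominant species crosses at each pKa: below pKa_n the protonated form dominates, above it the deprotonated form does. At pH = 0.9, the predominant species is HSO₄⁻.

HSO₄⁻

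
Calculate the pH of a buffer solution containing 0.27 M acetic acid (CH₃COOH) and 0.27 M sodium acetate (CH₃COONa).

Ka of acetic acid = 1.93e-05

pKa = -log(1.93e-05) = 4.71. pH = pKa + log([A⁻]/[HA]) = 4.71 + log(0.27/0.27)

pH = 4.71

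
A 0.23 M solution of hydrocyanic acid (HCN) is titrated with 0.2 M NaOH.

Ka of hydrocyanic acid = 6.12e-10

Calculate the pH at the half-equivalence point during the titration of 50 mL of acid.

At half-equivalence [HA] = [A⁻], so Henderson-Hasselbalch gives pH = pKa = -log(6.12e-10) = 9.21.

pH = pKa = 9.21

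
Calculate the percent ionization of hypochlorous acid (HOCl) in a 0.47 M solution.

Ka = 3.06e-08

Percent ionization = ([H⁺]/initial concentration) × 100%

Using Ka equilibrium: x² + Ka×x - Ka×C = 0. Solving: [H⁺] = 1.1991e-04. Percent = (1.1991e-04/0.47) × 100

Percent ionization = 0.0255%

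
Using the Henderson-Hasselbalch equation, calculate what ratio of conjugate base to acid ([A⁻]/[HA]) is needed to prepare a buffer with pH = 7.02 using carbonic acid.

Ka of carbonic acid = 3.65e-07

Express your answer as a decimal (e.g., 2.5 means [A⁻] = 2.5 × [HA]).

pKa = -log(3.65e-07) = 6.4377. pH = pKa + log([A⁻]/[HA]), so log([A⁻]/[HA]) = pH − pKa = 7.02 − 6.4377 = 0.5823. [A⁻]/[HA] = 10^(0.5823) = 3.82

[A⁻]/[HA] = 3.82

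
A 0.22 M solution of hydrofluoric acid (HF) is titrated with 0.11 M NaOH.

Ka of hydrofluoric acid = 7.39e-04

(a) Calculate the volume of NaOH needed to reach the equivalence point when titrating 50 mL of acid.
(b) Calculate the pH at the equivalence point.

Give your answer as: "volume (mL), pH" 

moles acid = 0.22 × 50/1000 = 0.011 mol; V_base = moles/0.11 × 1000 = 100.0 mL. At equivalence only the conjugate base is present: [A⁻] = 0.011/0.150 = 7.3333e-02 M. Kb = Kw/Ka = 1.35e-11; [OH⁻] = √(Kb × [A⁻]) = 9.9616e-07; pOH = 6.00; pH = 14 - pOH = 8.00.

V = 100.0 mL, pH = 8.00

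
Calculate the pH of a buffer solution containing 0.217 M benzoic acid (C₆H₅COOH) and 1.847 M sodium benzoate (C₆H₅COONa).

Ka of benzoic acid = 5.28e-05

pKa = -log(5.28e-05) = 4.28. pH = pKa + log([A⁻]/[HA]) = 4.28 + log(1.847/0.217)

pH = 5.21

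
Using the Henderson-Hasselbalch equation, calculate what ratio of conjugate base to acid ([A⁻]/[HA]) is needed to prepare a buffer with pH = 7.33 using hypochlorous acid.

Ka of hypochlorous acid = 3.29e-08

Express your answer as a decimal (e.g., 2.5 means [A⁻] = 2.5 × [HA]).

pKa = -log(3.29e-08) = 7.4828. pH = pKa + log([A⁻]/[HA]), so log([A⁻]/[HA]) = pH − pKa = 7.33 − 7.4828 = -0.1528. [A⁻]/[HA] = 10^(-0.1528) = 0.703

[A⁻]/[HA] = 0.703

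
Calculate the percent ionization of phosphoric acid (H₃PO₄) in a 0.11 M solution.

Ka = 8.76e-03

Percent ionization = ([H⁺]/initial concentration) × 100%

Using Ka equilibrium: x² + Ka×x - Ka×C = 0. Solving: [H⁺] = 2.6969e-02. Percent = (2.6969e-02/0.11) × 100

Percent ionization = 24.5%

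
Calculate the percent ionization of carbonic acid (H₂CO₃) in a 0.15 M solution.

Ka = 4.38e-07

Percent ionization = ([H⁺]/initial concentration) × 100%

Using Ka equilibrium: x² + Ka×x - Ka×C = 0. Solving: [H⁺] = 2.5610e-04. Percent = (2.5610e-04/0.15) × 100

Percent ionization = 0.171%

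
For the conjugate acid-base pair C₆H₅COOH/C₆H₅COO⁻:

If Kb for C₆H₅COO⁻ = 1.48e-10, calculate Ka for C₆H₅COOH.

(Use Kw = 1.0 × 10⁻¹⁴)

For a conjugate pair Ka × Kb = Kw, so Ka = Kw/Kb = 1.0 × 10⁻¹⁴ / 1.48e-10 = 6.76e-05.

K_a = 6.76e-05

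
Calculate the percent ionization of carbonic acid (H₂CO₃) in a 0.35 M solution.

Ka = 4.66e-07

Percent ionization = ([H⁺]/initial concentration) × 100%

Using Ka equilibrium: x² + Ka×x - Ka×C = 0. Solving: [H⁺] = 4.0362e-04. Percent = (4.0362e-04/0.35) × 100

Percent ionization = 0.115%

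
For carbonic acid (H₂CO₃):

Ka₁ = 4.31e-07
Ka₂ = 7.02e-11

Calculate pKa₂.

pKa₂ = -log(Ka₂) = -log(7.02e-11) = 10.15.

pK_{a2} = 10.15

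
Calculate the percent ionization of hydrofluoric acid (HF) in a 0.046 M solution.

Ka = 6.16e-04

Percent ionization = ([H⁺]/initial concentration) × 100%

Using Ka equilibrium: x² + Ka×x - Ka×C = 0. Solving: [H⁺] = 5.0241e-03. Percent = (5.0241e-03/0.046) × 100

Percent ionization = 10.9%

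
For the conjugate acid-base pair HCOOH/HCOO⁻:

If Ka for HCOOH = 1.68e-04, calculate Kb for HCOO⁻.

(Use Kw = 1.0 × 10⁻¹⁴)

For a conjugate pair Ka × Kb = Kw, so Kb = Kw/Ka = 1.0 × 10⁻¹⁴ / 1.68e-04 = 5.95e-11.

K_b = 5.95e-11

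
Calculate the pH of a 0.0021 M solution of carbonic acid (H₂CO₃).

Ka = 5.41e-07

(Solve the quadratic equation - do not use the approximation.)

x² + Ka×x - Ka×C = 0. Using quadratic formula: [H⁺] = 3.3437e-05

pH = 4.48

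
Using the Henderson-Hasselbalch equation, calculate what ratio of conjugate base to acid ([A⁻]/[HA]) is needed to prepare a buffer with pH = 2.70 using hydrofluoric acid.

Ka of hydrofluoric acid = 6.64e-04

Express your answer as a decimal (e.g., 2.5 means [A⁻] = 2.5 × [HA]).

pKa = -log(6.64e-04) = 3.1778. pH = pKa + log([A⁻]/[HA]), so log([A⁻]/[HA]) = pH − pKa = 2.70 − 3.1778 = -0.4778. [A⁻]/[HA] = 10^(-0.4778) = 0.333

[A⁻]/[HA] = 0.333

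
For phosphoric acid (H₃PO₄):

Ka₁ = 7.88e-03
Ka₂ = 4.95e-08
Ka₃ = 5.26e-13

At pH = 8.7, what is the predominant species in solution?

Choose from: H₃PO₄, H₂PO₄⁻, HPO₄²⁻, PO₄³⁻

pKa₁ = 2.10, pKa₂ = 7.31, pKa₃ = 12.28. For a polyprotic acid the predominant species crosses at each pKa: below pKa_n the protonated form dominates, above it the deprotonated form does. At pH = 8.7, the predominant species is HPO₄²⁻.

HPO₄²⁻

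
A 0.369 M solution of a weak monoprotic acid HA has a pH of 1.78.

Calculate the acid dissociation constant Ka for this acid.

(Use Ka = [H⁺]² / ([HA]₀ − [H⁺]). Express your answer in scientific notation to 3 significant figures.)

[H⁺] = 10^(−pH) = 10^(−1.78) = 1.660e-02 M. For HA ⇌ H⁺ + A⁻, Ka = [H⁺][A⁻]/[HA] = [H⁺]² / ([HA]₀ − [H⁺]) = (1.660e-02)² / (0.369 − 1.660e-02) = 7.82e-04.

K_a = 7.82e-04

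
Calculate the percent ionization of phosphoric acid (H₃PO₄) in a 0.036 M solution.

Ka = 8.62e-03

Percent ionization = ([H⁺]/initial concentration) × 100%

Using Ka equilibrium: x² + Ka×x - Ka×C = 0. Solving: [H⁺] = 1.3825e-02. Percent = (1.3825e-02/0.036) × 100

Percent ionization = 38.4%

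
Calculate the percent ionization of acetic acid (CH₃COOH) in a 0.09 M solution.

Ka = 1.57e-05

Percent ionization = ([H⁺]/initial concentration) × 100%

Using Ka equilibrium: x² + Ka×x - Ka×C = 0. Solving: [H⁺] = 1.1809e-03. Percent = (1.1809e-03/0.09) × 100

Percent ionization = 1.31%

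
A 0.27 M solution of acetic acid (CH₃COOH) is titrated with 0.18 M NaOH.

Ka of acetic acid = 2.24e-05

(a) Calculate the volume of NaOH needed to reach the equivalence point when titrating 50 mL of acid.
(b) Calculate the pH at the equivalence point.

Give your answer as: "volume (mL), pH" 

moles acid = 0.27 × 50/1000 = 0.0135 mol; V_base = moles/0.18 × 1000 = 75.0 mL. At equivalence only the conjugate base is present: [A⁻] = 0.0135/0.125 = 1.0800e-01 M. Kb = Kw/Ka = 4.46e-10; [OH⁻] = √(Kb × [A⁻]) = 6.9437e-06; pOH = 5.16; pH = 14 - pOH = 8.84.

V = 75.0 mL, pH = 8.84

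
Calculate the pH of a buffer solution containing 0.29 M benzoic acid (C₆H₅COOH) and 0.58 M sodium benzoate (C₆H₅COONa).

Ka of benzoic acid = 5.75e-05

pKa = -log(5.75e-05) = 4.24. pH = pKa + log([A⁻]/[HA]) = 4.24 + log(0.58/0.29)

pH = 4.54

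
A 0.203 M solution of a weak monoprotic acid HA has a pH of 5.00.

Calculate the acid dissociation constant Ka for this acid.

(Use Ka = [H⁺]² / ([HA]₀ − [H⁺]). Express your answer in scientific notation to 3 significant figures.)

[H⁺] = 10^(−pH) = 10^(−5.00) = 1.000e-05 M. For HA ⇌ H⁺ + A⁻, Ka = [H⁺][A⁻]/[HA] = [H⁺]² / ([HA]₀ − [H⁺]) = (1.000e-05)² / (0.203 − 1.000e-05) = 4.93e-10.

K_a = 4.93e-10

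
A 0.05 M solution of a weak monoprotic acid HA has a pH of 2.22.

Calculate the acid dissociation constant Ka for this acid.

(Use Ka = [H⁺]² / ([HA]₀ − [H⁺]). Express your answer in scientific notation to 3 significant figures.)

[H⁺] = 10^(−pH) = 10^(−2.22) = 6.026e-03 M. For HA ⇌ H⁺ + A⁻, Ka = [H⁺][A⁻]/[HA] = [H⁺]² / ([HA]₀ − [H⁺]) = (6.026e-03)² / (0.05 − 6.026e-03) = 8.26e-04.

K_a = 8.26e-04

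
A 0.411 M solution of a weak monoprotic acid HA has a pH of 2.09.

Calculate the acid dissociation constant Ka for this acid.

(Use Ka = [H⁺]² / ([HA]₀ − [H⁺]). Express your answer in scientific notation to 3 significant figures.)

[H⁺] = 10^(−pH) = 10^(−2.09) = 8.128e-03 M. For HA ⇌ H⁺ + A⁻, Ka = [H⁺][A⁻]/[HA] = [H⁺]² / ([HA]₀ − [H⁺]) = (8.128e-03)² / (0.411 − 8.128e-03) = 1.64e-04.

K_a = 1.64e-04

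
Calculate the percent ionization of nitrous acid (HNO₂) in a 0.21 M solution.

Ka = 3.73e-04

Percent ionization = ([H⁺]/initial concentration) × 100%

Using Ka equilibrium: x² + Ka×x - Ka×C = 0. Solving: [H⁺] = 8.6659e-03. Percent = (8.6659e-03/0.21) × 100

Percent ionization = 4.13%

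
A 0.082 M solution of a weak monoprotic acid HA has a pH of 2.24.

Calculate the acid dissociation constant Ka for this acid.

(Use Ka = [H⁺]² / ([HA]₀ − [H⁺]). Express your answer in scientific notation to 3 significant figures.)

[H⁺] = 10^(−pH) = 10^(−2.24) = 5.754e-03 M. For HA ⇌ H⁺ + A⁻, Ka = [H⁺][A⁻]/[HA] = [H⁺]² / ([HA]₀ − [H⁺]) = (5.754e-03)² / (0.082 − 5.754e-03) = 4.34e-04.

K_a = 4.34e-04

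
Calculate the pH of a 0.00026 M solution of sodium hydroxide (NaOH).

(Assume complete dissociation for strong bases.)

[OH⁻] = 0.00026 M for strong base. pOH = -log[OH⁻] = 3.59, pH = 14 - pOH

pH = 10.41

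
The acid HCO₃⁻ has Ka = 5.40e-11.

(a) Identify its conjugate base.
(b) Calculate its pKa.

(a) The conjugate base is formed by removing one H⁺ from HCO₃⁻, giving CO₃²⁻. (b) pKa = -log(Ka) = -log(5.40e-11) = 10.27.

Conjugate base: CO₃²⁻; pK_a = 10.27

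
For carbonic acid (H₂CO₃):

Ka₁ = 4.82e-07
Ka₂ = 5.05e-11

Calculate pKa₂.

pKa₂ = -log(Ka₂) = -log(5.05e-11) = 10.30.

pK_{a2} = 10.30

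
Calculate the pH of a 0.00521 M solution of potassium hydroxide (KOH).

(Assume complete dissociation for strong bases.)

[OH⁻] = 0.00521 M for strong base. pOH = -log[OH⁻] = 2.28, pH = 14 - pOH

pH = 11.72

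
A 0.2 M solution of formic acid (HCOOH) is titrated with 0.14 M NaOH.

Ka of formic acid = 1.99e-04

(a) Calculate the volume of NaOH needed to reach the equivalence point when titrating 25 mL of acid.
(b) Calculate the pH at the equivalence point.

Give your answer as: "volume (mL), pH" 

moles acid = 0.2 × 25/1000 = 0.005 mol; V_base = moles/0.14 × 1000 = 35.7 mL. At equivalence only the conjugate base is present: [A⁻] = 0.005/0.061 = 8.2353e-02 M. Kb = Kw/Ka = 5.03e-11; [OH⁻] = √(Kb × [A⁻]) = 2.0343e-06; pOH = 5.69; pH = 14 - pOH = 8.31.

V = 35.7 mL, pH = 8.31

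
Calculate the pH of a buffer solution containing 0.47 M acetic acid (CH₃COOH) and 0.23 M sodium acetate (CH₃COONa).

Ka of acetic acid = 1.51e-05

pKa = -log(1.51e-05) = 4.82. pH = pKa + log([A⁻]/[HA]) = 4.82 + log(0.23/0.47)

pH = 4.51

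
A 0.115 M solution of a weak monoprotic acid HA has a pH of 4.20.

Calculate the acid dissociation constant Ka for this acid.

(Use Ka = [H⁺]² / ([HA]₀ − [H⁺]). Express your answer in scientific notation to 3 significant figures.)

[H⁺] = 10^(−pH) = 10^(−4.20) = 6.310e-05 M. For HA ⇌ H⁺ + A⁻, Ka = [H⁺][A⁻]/[HA] = [H⁺]² / ([HA]₀ − [H⁺]) = (6.310e-05)² / (0.115 − 6.310e-05) = 3.46e-08.

K_a = 3.46e-08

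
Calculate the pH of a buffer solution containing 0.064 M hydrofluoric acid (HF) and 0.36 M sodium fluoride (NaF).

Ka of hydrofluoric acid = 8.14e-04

pKa = -log(8.14e-04) = 3.09. pH = pKa + log([A⁻]/[HA]) = 3.09 + log(0.36/0.064)

pH = 3.84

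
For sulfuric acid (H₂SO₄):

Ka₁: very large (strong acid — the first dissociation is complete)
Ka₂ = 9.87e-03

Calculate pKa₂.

pKa₂ = -log(Ka₂) = -log(9.87e-03) = 2.01.

pK_{a2} = 2.01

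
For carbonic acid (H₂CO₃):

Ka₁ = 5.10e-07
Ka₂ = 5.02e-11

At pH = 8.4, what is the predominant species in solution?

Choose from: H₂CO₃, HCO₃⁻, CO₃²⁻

pKa₁ = 6.29, pKa₂ = 10.30. For a polyprotic acid the predominant species crosses at each pKa: below pKa_n the protonated form dominates, above it the deprotonated form does. At pH = 8.4, the predominant species is HCO₃⁻.

HCO₃⁻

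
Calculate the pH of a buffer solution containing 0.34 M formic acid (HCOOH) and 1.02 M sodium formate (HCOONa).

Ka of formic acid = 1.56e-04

pKa = -log(1.56e-04) = 3.81. pH = pKa + log([A⁻]/[HA]) = 3.81 + log(1.02/0.34)

pH = 4.28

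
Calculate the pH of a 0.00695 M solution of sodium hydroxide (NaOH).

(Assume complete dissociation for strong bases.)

[OH⁻] = 0.00695 M for strong base. pOH = -log[OH⁻] = 2.16, pH = 14 - pOH

pH = 11.84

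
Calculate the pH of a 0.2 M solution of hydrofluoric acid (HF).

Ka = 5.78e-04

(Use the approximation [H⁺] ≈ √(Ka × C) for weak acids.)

[H⁺] = √(Ka × C) = √(5.78e-04 × 0.2) = 1.0752e-02. pH = -log(1.0752e-02)

pH = 1.97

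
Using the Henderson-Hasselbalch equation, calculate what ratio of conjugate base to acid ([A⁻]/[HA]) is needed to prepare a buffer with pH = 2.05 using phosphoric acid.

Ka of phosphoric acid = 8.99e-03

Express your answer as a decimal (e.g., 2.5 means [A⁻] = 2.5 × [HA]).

pKa = -log(8.99e-03) = 2.0462. pH = pKa + log([A⁻]/[HA]), so log([A⁻]/[HA]) = pH − pKa = 2.05 − 2.0462 = 0.0038. [A⁻]/[HA] = 10^(0.0038) = 1.01

[A⁻]/[HA] = 1.01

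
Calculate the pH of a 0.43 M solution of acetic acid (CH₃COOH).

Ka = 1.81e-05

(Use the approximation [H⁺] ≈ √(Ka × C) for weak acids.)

[H⁺] = √(Ka × C) = √(1.81e-05 × 0.43) = 2.7898e-03. pH = -log(2.7898e-03)

pH = 2.55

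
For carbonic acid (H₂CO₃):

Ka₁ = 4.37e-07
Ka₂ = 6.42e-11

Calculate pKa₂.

pKa₂ = -log(Ka₂) = -log(6.42e-11) = 10.19.

pK_{a2} = 10.19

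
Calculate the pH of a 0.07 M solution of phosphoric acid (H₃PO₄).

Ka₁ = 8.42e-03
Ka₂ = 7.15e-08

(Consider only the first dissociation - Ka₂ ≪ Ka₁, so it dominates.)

First dissociation dominates. From Ka₁ = [H⁺][HA⁻]/[H₂A], x² + Ka₁·x − Ka₁·C = 0 with C = 0.07 M and Ka₁ = 8.42e-03. Solving: [H⁺] = (−Ka₁ + √(Ka₁² + 4·Ka₁·C)) / 2 = 2.0430e-02 M. pH = -log(2.0430e-02) = 1.69.

pH = 1.69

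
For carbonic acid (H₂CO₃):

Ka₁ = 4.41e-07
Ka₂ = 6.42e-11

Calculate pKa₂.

pKa₂ = -log(Ka₂) = -log(6.42e-11) = 10.19.

pK_{a2} = 10.19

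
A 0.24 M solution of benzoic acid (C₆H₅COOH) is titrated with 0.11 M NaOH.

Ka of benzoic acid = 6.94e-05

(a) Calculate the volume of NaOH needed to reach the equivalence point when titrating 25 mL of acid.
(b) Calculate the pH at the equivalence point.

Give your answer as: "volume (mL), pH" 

moles acid = 0.24 × 25/1000 = 0.006 mol; V_base = moles/0.11 × 1000 = 54.5 mL. At equivalence only the conjugate base is present: [A⁻] = 0.006/0.080 = 7.5429e-02 M. Kb = Kw/Ka = 1.44e-10; [OH⁻] = √(Kb × [A⁻]) = 3.2968e-06; pOH = 5.48; pH = 14 - pOH = 8.52.

V = 54.5 mL, pH = 8.52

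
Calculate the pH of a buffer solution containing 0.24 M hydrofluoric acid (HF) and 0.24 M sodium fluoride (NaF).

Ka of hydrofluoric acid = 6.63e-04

pKa = -log(6.63e-04) = 3.18. pH = pKa + log([A⁻]/[HA]) = 3.18 + log(0.24/0.24)

pH = 3.18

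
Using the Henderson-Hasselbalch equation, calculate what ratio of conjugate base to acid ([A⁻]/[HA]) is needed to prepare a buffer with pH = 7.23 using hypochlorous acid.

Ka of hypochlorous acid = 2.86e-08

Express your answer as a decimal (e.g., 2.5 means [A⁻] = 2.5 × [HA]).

pKa = -log(2.86e-08) = 7.5436. pH = pKa + log([A⁻]/[HA]), so log([A⁻]/[HA]) = pH − pKa = 7.23 − 7.5436 = -0.3136. [A⁻]/[HA] = 10^(-0.3136) = 0.486

[A⁻]/[HA] = 0.486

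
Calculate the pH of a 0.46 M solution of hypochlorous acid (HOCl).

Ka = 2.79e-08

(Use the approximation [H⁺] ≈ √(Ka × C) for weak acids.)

[H⁺] = √(Ka × C) = √(2.79e-08 × 0.46) = 1.1329e-04. pH = -log(1.1329e-04)

pH = 3.95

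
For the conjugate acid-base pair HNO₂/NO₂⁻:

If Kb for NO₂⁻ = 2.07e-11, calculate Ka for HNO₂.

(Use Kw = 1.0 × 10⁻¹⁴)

For a conjugate pair Ka × Kb = Kw, so Ka = Kw/Kb = 1.0 × 10⁻¹⁴ / 2.07e-11 = 4.83e-04.

K_a = 4.83e-04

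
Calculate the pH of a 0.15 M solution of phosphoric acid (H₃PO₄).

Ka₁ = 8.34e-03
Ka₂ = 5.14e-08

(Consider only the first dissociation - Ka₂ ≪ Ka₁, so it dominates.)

First dissociation dominates. From Ka₁ = [H⁺][HA⁻]/[H₂A], x² + Ka₁·x − Ka₁·C = 0 with C = 0.15 M and Ka₁ = 8.34e-03. Solving: [H⁺] = (−Ka₁ + √(Ka₁² + 4·Ka₁·C)) / 2 = 3.1444e-02 M. pH = -log(3.1444e-02) = 1.50.

pH = 1.50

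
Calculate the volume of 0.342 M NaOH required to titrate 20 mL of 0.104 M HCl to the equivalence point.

At equivalence: moles acid = moles base. moles HCl = 0.104 × 20/1000 = 0.00208 mol. V_base = moles / 0.342 × 1000 = 6.1 mL.

V_{base} = 6.1 mL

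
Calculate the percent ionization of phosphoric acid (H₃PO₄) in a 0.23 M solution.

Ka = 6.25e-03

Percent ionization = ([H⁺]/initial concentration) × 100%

Using Ka equilibrium: x² + Ka×x - Ka×C = 0. Solving: [H⁺] = 3.4918e-02. Percent = (3.4918e-02/0.23) × 100

Percent ionization = 15.2%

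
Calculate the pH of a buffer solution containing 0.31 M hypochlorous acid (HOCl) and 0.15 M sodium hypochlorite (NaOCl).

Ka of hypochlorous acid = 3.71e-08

pKa = -log(3.71e-08) = 7.43. pH = pKa + log([A⁻]/[HA]) = 7.43 + log(0.15/0.31)

pH = 7.12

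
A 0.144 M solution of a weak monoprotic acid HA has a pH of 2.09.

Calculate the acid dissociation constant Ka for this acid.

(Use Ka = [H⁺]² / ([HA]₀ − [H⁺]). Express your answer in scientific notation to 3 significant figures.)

[H⁺] = 10^(−pH) = 10^(−2.09) = 8.128e-03 M. For HA ⇌ H⁺ + A⁻, Ka = [H⁺][A⁻]/[HA] = [H⁺]² / ([HA]₀ − [H⁺]) = (8.128e-03)² / (0.144 − 8.128e-03) = 4.86e-04.

K_a = 4.86e-04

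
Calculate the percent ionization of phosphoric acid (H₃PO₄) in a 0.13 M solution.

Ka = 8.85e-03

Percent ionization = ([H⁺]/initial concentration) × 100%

Using Ka equilibrium: x² + Ka×x - Ka×C = 0. Solving: [H⁺] = 2.9781e-02. Percent = (2.9781e-02/0.13) × 100

Percent ionization = 22.9%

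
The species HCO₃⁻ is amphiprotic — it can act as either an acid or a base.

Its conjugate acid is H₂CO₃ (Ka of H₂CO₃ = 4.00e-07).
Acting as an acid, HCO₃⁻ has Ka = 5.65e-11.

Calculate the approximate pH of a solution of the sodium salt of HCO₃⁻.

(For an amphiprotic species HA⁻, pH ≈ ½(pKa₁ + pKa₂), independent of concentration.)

pKa₁ = -log(4.00e-07) = 6.40; pKa₂ = -log(5.65e-11) = 10.25. For an amphiprotic species, pH ≈ ½(pKa₁ + pKa₂) = ½(6.40 + 10.25) = 8.32.

pH = 8.32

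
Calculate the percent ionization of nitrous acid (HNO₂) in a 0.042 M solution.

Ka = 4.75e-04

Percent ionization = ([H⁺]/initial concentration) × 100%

Using Ka equilibrium: x² + Ka×x - Ka×C = 0. Solving: [H⁺] = 4.2354e-03. Percent = (4.2354e-03/0.042) × 100

Percent ionization = 10.1%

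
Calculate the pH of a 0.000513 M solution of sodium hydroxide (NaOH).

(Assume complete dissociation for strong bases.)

[OH⁻] = 0.000513 M for strong base. pOH = -log[OH⁻] = 3.29, pH = 14 - pOH

pH = 10.71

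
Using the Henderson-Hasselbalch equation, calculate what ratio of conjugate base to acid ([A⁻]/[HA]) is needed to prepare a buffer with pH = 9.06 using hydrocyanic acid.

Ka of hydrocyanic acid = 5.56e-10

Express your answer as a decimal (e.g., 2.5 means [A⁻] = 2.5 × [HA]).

pKa = -log(5.56e-10) = 9.2549. pH = pKa + log([A⁻]/[HA]), so log([A⁻]/[HA]) = pH − pKa = 9.06 − 9.2549 = -0.1949. [A⁻]/[HA] = 10^(-0.1949) = 0.638

[A⁻]/[HA] = 0.638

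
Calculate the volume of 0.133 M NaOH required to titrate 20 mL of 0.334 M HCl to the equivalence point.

At equivalence: moles acid = moles base. moles HCl = 0.334 × 20/1000 = 0.00668 mol. V_base = moles / 0.133 × 1000 = 50.2 mL.

V_{base} = 50.2 mL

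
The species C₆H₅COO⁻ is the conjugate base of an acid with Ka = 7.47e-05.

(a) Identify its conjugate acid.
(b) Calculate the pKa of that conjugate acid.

(a) The conjugate acid is formed by adding one H⁺ to C₆H₅COO⁻, giving C₆H₅COOH. (b) pKa = -log(Ka) = -log(7.47e-05) = 4.13.

Conjugate acid: C₆H₅COOH; pK_a = 4.13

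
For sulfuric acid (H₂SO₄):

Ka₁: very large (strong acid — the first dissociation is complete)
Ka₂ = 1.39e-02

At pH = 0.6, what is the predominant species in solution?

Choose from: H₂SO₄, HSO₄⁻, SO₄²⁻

The first dissociation is complete, so H₂SO₄ itself is never the predominant species in water; pKa₂ = -log(1.39e-02) = 1.86. For a polyprotic acid the predominant species crosses at each pKa: below pKa_n the protonated form dominates, above it the deprotonated form does. At pH = 0.6, the predominant species is HSO₄⁻.

HSO₄⁻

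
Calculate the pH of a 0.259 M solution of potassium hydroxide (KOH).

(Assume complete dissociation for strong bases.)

[OH⁻] = 0.259 M for strong base. pOH = -log[OH⁻] = 0.59, pH = 14 - pOH

pH = 13.41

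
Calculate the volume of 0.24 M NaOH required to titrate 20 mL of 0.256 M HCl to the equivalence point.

At equivalence: moles acid = moles base. moles HCl = 0.256 × 20/1000 = 0.00512 mol. V_base = moles / 0.24 × 1000 = 21.3 mL.

V_{base} = 21.3 mL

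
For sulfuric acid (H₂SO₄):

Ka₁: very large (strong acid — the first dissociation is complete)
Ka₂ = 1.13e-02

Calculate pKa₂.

pKa₂ = -log(Ka₂) = -log(1.13e-02) = 1.95.

pK_{a2} = 1.95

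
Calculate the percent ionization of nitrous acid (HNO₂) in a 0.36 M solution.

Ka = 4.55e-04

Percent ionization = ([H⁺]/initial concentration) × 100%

Using Ka equilibrium: x² + Ka×x - Ka×C = 0. Solving: [H⁺] = 1.2573e-02. Percent = (1.2573e-02/0.36) × 100

Percent ionization = 3.49%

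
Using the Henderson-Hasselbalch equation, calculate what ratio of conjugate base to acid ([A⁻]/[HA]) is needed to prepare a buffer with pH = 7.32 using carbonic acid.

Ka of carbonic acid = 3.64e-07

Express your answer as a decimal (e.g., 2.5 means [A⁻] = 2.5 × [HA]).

pKa = -log(3.64e-07) = 6.4389. pH = pKa + log([A⁻]/[HA]), so log([A⁻]/[HA]) = pH − pKa = 7.32 − 6.4389 = 0.8811. [A⁻]/[HA] = 10^(0.8811) = 7.61

[A⁻]/[HA] = 7.61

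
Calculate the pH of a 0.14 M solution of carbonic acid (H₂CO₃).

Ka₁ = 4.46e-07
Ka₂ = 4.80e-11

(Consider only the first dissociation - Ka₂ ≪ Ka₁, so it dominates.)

First dissociation dominates. From Ka₁ = [H⁺][HA⁻]/[H₂A], x² + Ka₁·x − Ka₁·C = 0 with C = 0.14 M and Ka₁ = 4.46e-07. Solving: [H⁺] = (−Ka₁ + √(Ka₁² + 4·Ka₁·C)) / 2 = 2.4966e-04 M. pH = -log(2.4966e-04) = 3.60.

pH = 3.60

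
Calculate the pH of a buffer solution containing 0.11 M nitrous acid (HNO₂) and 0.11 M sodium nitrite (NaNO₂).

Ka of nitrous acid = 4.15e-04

pKa = -log(4.15e-04) = 3.38. pH = pKa + log([A⁻]/[HA]) = 3.38 + log(0.11/0.11)

pH = 3.38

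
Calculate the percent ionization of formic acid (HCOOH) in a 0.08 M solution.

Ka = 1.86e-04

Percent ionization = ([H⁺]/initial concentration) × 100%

Using Ka equilibrium: x² + Ka×x - Ka×C = 0. Solving: [H⁺] = 3.7656e-03. Percent = (3.7656e-03/0.08) × 100

Percent ionization = 4.71%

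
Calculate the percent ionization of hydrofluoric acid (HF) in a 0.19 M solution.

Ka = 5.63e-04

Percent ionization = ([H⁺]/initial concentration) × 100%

Using Ka equilibrium: x² + Ka×x - Ka×C = 0. Solving: [H⁺] = 1.0065e-02. Percent = (1.0065e-02/0.19) × 100

Percent ionization = 5.3%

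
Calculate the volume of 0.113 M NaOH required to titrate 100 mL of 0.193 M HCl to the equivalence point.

At equivalence: moles acid = moles base. moles HCl = 0.193 × 100/1000 = 0.0193 mol. V_base = moles / 0.113 × 1000 = 170.8 mL.

V_{base} = 170.8 mL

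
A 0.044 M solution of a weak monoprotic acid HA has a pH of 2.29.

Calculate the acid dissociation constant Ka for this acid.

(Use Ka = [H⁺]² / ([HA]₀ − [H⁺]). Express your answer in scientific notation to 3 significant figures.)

[H⁺] = 10^(−pH) = 10^(−2.29) = 5.129e-03 M. For HA ⇌ H⁺ + A⁻, Ka = [H⁺][A⁻]/[HA] = [H⁺]² / ([HA]₀ − [H⁺]) = (5.129e-03)² / (0.044 − 5.129e-03) = 6.77e-04.

K_a = 6.77e-04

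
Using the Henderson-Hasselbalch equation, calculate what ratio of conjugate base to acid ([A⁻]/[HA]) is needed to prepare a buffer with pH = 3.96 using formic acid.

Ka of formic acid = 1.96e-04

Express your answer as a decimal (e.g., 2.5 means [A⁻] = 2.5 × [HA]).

pKa = -log(1.96e-04) = 3.7077. pH = pKa + log([A⁻]/[HA]), so log([A⁻]/[HA]) = pH − pKa = 3.96 − 3.7077 = 0.2523. [A⁻]/[HA] = 10^(0.2523) = 1.79

[A⁻]/[HA] = 1.79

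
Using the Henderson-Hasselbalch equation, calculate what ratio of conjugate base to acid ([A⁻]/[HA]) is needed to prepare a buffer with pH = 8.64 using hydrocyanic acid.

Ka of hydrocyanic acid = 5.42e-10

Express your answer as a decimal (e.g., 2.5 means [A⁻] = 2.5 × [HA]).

pKa = -log(5.42e-10) = 9.2660. pH = pKa + log([A⁻]/[HA]), so log([A⁻]/[HA]) = pH − pKa = 8.64 − 9.2660 = -0.6260. [A⁻]/[HA] = 10^(-0.6260) = 0.237

[A⁻]/[HA] = 0.237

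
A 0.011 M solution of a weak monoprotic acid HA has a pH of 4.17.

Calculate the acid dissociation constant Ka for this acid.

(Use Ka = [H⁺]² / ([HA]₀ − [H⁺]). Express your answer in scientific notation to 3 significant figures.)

[H⁺] = 10^(−pH) = 10^(−4.17) = 6.761e-05 M. For HA ⇌ H⁺ + A⁻, Ka = [H⁺][A⁻]/[HA] = [H⁺]² / ([HA]₀ − [H⁺]) = (6.761e-05)² / (0.011 − 6.761e-05) = 4.18e-07.

K_a = 4.18e-07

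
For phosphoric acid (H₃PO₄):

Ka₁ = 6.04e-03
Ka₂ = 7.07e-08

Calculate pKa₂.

pKa₂ = -log(Ka₂) = -log(7.07e-08) = 7.15.

pK_{a2} = 7.15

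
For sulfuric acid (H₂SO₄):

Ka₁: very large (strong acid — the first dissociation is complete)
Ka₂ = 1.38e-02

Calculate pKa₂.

pKa₂ = -log(Ka₂) = -log(1.38e-02) = 1.86.

pK_{a2} = 1.86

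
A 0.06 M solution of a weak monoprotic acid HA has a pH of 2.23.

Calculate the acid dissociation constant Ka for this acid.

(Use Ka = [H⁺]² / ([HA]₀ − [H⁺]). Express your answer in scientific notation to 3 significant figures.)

[H⁺] = 10^(−pH) = 10^(−2.23) = 5.888e-03 M. For HA ⇌ H⁺ + A⁻, Ka = [H⁺][A⁻]/[HA] = [H⁺]² / ([HA]₀ − [H⁺]) = (5.888e-03)² / (0.06 − 5.888e-03) = 6.41e-04.

K_a = 6.41e-04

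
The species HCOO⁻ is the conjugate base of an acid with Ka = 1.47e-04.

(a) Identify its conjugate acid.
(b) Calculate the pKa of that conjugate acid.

(a) The conjugate acid is formed by adding one H⁺ to HCOO⁻, giving HCOOH. (b) pKa = -log(Ka) = -log(1.47e-04) = 3.83.

Conjugate acid: HCOOH; pK_a = 3.83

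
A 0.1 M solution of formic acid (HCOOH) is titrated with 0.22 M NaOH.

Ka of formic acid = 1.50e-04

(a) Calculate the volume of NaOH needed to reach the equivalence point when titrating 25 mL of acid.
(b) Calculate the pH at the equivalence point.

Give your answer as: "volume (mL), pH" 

moles acid = 0.1 × 25/1000 = 0.0025 mol; V_base = moles/0.22 × 1000 = 11.4 mL. At equivalence only the conjugate base is present: [A⁻] = 0.0025/0.036 = 6.8750e-02 M. Kb = Kw/Ka = 6.67e-11; [OH⁻] = √(Kb × [A⁻]) = 2.1409e-06; pOH = 5.67; pH = 14 - pOH = 8.33.

V = 11.4 mL, pH = 8.33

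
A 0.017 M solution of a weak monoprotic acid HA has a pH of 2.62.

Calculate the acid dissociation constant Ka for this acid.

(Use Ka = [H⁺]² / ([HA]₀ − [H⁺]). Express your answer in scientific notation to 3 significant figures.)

[H⁺] = 10^(−pH) = 10^(−2.62) = 2.399e-03 M. For HA ⇌ H⁺ + A⁻, Ka = [H⁺][A⁻]/[HA] = [H⁺]² / ([HA]₀ − [H⁺]) = (2.399e-03)² / (0.017 − 2.399e-03) = 3.94e-04.

K_a = 3.94e-04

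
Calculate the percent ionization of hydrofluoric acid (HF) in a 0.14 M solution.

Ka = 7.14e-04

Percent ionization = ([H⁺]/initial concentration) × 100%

Using Ka equilibrium: x² + Ka×x - Ka×C = 0. Solving: [H⁺] = 9.6474e-03. Percent = (9.6474e-03/0.14) × 100

Percent ionization = 6.89%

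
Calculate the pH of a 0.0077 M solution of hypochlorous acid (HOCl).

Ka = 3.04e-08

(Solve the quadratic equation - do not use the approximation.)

x² + Ka×x - Ka×C = 0. Using quadratic formula: [H⁺] = 1.5284e-05

pH = 4.82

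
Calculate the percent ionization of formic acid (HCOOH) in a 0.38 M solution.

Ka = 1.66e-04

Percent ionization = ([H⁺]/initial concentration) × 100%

Using Ka equilibrium: x² + Ka×x - Ka×C = 0. Solving: [H⁺] = 7.8597e-03. Percent = (7.8597e-03/0.38) × 100

Percent ionization = 2.07%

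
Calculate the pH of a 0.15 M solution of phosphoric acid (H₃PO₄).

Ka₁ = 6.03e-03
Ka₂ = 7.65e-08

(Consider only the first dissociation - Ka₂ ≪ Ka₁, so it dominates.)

First dissociation dominates. From Ka₁ = [H⁺][HA⁻]/[H₂A], x² + Ka₁·x − Ka₁·C = 0 with C = 0.15 M and Ka₁ = 6.03e-03. Solving: [H⁺] = (−Ka₁ + √(Ka₁² + 4·Ka₁·C)) / 2 = 2.7211e-02 M. pH = -log(2.7211e-02) = 1.57.

pH = 1.57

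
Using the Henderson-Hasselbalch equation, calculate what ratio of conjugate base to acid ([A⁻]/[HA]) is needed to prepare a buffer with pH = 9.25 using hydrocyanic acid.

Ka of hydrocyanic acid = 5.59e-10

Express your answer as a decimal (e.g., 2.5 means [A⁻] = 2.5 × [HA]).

pKa = -log(5.59e-10) = 9.2526. pH = pKa + log([A⁻]/[HA]), so log([A⁻]/[HA]) = pH − pKa = 9.25 − 9.2526 = -0.0026. [A⁻]/[HA] = 10^(-0.0026) = 0.994

[A⁻]/[HA] = 0.994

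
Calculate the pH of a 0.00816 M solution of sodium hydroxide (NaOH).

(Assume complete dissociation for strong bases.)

[OH⁻] = 0.00816 M for strong base. pOH = -log[OH⁻] = 2.09, pH = 14 - pOH

pH = 11.91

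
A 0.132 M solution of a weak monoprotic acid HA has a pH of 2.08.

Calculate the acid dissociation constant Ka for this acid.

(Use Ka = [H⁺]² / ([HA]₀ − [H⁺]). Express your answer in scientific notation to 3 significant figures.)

[H⁺] = 10^(−pH) = 10^(−2.08) = 8.318e-03 M. For HA ⇌ H⁺ + A⁻, Ka = [H⁺][A⁻]/[HA] = [H⁺]² / ([HA]₀ − [H⁺]) = (8.318e-03)² / (0.132 − 8.318e-03) = 5.59e-04.

K_a = 5.59e-04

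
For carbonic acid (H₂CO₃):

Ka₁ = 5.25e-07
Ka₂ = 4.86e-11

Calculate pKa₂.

pKa₂ = -log(Ka₂) = -log(4.86e-11) = 10.31.

pK_{a2} = 10.31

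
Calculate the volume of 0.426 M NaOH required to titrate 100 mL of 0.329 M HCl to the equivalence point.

At equivalence: moles acid = moles base. moles HCl = 0.329 × 100/1000 = 0.0329 mol. V_base = moles / 0.426 × 1000 = 77.2 mL.

V_{base} = 77.2 mL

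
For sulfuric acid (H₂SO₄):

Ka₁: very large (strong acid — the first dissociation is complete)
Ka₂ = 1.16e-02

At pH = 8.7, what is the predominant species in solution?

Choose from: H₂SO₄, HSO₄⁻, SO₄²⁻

The first dissociation is complete, so H₂SO₄ itself is never the predominant species in water; pKa₂ = -log(1.16e-02) = 1.94. For a polyprotic acid the predominant species crosses at each pKa: below pKa_n the protonated form dominates, above it the deprotonated form does. At pH = 8.7, the predominant species is SO₄²⁻.

SO₄²⁻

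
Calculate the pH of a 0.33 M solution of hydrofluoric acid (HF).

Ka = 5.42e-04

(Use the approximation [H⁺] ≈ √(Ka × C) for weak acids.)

[H⁺] = √(Ka × C) = √(5.42e-04 × 0.33) = 1.3374e-02. pH = -log(1.3374e-02)

pH = 1.87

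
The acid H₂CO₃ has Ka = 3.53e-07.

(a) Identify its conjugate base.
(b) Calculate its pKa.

(a) The conjugate base is formed by removing one H⁺ from H₂CO₃, giving HCO₃⁻. (b) pKa = -log(Ka) = -log(3.53e-07) = 6.45.

Conjugate base: HCO₃⁻; pK_a = 6.45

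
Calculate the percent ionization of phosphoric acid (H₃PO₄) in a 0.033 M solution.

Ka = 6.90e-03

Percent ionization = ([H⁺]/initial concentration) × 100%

Using Ka equilibrium: x² + Ka×x - Ka×C = 0. Solving: [H⁺] = 1.2029e-02. Percent = (1.2029e-02/0.033) × 100

Percent ionization = 36.5%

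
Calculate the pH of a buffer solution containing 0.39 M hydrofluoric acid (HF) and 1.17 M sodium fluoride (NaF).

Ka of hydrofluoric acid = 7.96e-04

pKa = -log(7.96e-04) = 3.10. pH = pKa + log([A⁻]/[HA]) = 3.10 + log(1.17/0.39)

pH = 3.58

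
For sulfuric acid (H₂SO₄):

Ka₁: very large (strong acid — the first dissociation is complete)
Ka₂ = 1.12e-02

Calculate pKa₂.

pKa₂ = -log(Ka₂) = -log(1.12e-02) = 1.95.

pK_{a2} = 1.95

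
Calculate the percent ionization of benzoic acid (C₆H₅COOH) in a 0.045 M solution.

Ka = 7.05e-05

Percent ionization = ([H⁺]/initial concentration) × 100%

Using Ka equilibrium: x² + Ka×x - Ka×C = 0. Solving: [H⁺] = 1.7463e-03. Percent = (1.7463e-03/0.045) × 100

Percent ionization = 3.88%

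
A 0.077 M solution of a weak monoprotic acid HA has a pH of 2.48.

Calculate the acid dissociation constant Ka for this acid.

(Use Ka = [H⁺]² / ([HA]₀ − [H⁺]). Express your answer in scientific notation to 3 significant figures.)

[H⁺] = 10^(−pH) = 10^(−2.48) = 3.311e-03 M. For HA ⇌ H⁺ + A⁻, Ka = [H⁺][A⁻]/[HA] = [H⁺]² / ([HA]₀ − [H⁺]) = (3.311e-03)² / (0.077 − 3.311e-03) = 1.49e-04.

K_a = 1.49e-04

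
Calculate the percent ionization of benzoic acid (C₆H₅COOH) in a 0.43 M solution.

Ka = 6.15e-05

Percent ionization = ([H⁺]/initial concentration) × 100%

Using Ka equilibrium: x² + Ka×x - Ka×C = 0. Solving: [H⁺] = 5.1118e-03. Percent = (5.1118e-03/0.43) × 100

Percent ionization = 1.19%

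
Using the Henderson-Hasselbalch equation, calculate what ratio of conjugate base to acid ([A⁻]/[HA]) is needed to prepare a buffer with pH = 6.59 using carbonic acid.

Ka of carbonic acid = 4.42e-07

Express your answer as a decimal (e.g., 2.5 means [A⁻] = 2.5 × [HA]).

pKa = -log(4.42e-07) = 6.3546. pH = pKa + log([A⁻]/[HA]), so log([A⁻]/[HA]) = pH − pKa = 6.59 − 6.3546 = 0.2354. [A⁻]/[HA] = 10^(0.2354) = 1.72

[A⁻]/[HA] = 1.72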